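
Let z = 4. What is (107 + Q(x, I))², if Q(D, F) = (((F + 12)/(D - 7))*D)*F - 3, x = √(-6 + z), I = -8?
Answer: 64*(1638*√2 + 8119*I)/(14*√2 + 47*I) ≈ 10518.0 + 1276.4*I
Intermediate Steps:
x = I*√2 (x = √(-6 + 4) = √(-2) = I*√2 ≈ 1.4142*I)
Q(D, F) = -3 + D*F*(12 + F)/(-7 + D) (Q(D, F) = (((12 + F)/(-7 + D))*D)*F - 3 = (D*(12 + F)/(-7 + D))*F - 3 = D*F*(12 + F)/(-7 + D) - 3 = -3 + D*F*(12 + F)/(-7 + D))
(107 + Q(x, I))² = (107 + (21 - 3*I*√2 + (I*√2)*(-8)² + 12*(I*√2)*(-8))/(-7 + I*√2))² = (107 + (21 - 3*I*√2 + (I*√2)*64 - 96*I*√2)/(-7 + I*√2))² = (107 + (21 - 3*I*√2 + 64*I*√2 - 96*I*√2)/(-7 + I*√2))² = (107 + (21 - 35*I*√2)/(-7 + I*√2))²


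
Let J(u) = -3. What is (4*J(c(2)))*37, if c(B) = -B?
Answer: -444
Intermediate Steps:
(4*J(c(2)))*37 = (4*(-3))*37 = -12*37 = -444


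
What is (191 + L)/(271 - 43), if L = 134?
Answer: 325/228 ≈ 1.4254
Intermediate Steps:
(191 + L)/(271 - 43) = (191 + 134)/(271 - 43) = 325/228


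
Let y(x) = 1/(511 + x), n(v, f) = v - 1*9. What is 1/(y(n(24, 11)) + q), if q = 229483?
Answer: 526/120708059 ≈ 4.3576e-6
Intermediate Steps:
n(v, f) = -9 + v (n(v, f) = v - 9 = -9 + v)
1/(y(n(24, 11)) + q) = 1/(1/(511 + (-9 + 24)) + 229483) = 1/(1/(511 + 15) + 229483) = 1/(1/526 + 229483) = 1/(120708059/526) = 526/120708059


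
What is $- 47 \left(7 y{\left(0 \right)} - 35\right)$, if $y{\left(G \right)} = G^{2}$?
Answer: $1645$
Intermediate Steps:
$- 47 \left(7 y{\left(0 \right)} - 35\right) = - 47 \left(7 \cdot 0^{2} - 35\right) = - 47 \left(7 \cdot 0 - 35\right) = - 47 \left(0 - 35\right) = \left(-47\right) \left(-35\right) = 1645$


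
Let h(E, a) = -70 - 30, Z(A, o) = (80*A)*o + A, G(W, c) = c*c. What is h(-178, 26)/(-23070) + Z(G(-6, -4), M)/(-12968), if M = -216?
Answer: 79741516/3739647 ≈ 21.323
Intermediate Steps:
G(W, c) = c**2
Z(A, o) = A + 80*A*o (Z(A, o) = 80*A*o + A = A + 80*A*o)
h(E, a) = -100
h(-178, 26)/(-23070) + Z(G(-6, -4), M)/(-12968) = -100/(-23070) + ((-4)**2*(1 + 80*(-216)))/(-12968) = -100*(-1/23070) + (16*(1 - 17280))*(-1/12968) = 10/2307 + (16*(-17279))*(-1/12968) = 10/2307 - 276464*(-1/12968) = 10/2307 + 34558/1621 = 79741516/3739647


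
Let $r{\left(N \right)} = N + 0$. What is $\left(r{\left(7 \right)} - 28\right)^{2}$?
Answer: $441$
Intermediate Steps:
$r{\left(N \right)} = N$
$\left(r{\left(7 \right)} - 28\right)^{2} = \left(7 - 28\right)^{2} = \left(-21\right)^{2} = 441$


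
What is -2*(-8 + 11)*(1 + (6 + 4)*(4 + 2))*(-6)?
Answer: 2196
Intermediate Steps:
-2*(-8 + 11)*(1 + (6 + 4)*(4 + 2))*(-6) = -6*(1 + 10*6)*(-6) = -6*(1 + 60)*(-6) = -6*61*(-6) = -2*183*(-6) = -366*(-6) = 2196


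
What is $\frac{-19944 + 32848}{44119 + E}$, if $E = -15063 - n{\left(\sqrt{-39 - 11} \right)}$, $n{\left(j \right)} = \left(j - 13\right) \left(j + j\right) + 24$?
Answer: $\frac{46989916}{106088403} - \frac{209690 i \sqrt{2}}{106088403} \approx 0.44293 - 0.0027953 i$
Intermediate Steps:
$n{\left(j \right)} = 24 + 2 j \left(-13 + j\right)$ ($n{\left(j \right)} = \left(-13 + j\right) 2 j + 24 = 2 j \left(-13 + j\right) + 24 = 24 + 2 j \left(-13 + j\right)$)
$E = -14987 + 130 i \sqrt{2}$ ($E = -15063 - \left(24 - 26 \sqrt{-39 - 11} + 2 \left(\sqrt{-39 - 11}\right)^{2}\right) = -15063 - \left(24 - 26 \sqrt{-50} + 2 \left(\sqrt{-50}\right)^{2}\right) = -15063 - \left(24 - 26 \cdot 5 i \sqrt{2} + 2 \left(5 i \sqrt{2}\right)^{2}\right) = -15063 - \left(24 - 130 i \sqrt{2} + 2 \left(-50\right)\right) = -15063 - \left(24 - 130 i \sqrt{2} - 100\right) = -15063 - \left(-76 - 130 i \sqrt{2}\right) = -15063 + \left(76 + 130 i \sqrt{2}\right) = -14987 + 130 i \sqrt{2} \approx -14987.0 + 183.85 i$)
$\frac{-19944 + 32848}{44119 + E} = \frac{-19944 + 32848}{44119 - \left(14987 - 130 i \sqrt{2}\right)} = \frac{12904}{29132 + 130 i \sqrt{2}}$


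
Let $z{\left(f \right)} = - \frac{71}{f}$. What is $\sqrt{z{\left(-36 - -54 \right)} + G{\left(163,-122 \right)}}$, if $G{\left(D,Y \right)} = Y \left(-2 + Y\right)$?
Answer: $\frac{\sqrt{544466}}{6} \approx 122.98$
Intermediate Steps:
$\sqrt{z{\left(-36 - -54 \right)} + G{\left(163,-122 \right)}} = \sqrt{- \frac{71}{-36 - -54} - 122 \left(-2 - 122\right)} = \sqrt{- \frac{71}{-36 + 54} - -15128} = \sqrt{- \frac{71}{18} + 15128} = \sqrt{\frac{272233}{18}} = \frac{\sqrt{544466}}{6}$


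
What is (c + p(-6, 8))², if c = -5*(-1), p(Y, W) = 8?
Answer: 169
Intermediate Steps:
c = 5
(c + p(-6, 8))² = (5 + 8)² = 13² = 169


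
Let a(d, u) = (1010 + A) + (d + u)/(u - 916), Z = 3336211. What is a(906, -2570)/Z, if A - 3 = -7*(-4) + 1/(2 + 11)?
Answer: 23600578/75595205049 ≈ 0.00031220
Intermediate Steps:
A = 404/13 (A = 3 + (-7*(-4) + 1/(2 + 11)) = 3 + (28 + 1/13) = 3 + 365/13 = 404/13 ≈ 31.077)
a(d, u) = 13534/13 + (d + u)/(-916 + u) (a(d, u) = (1010 + 404/13) + (d + u)/(u - 916) = 13534/13 + (d + u)/(-916 + u))
a(906, -2570)/Z = ((-12397144 + 13*906 + 13547*(-2570))/(13*(-916 - 2570)))/3336211 = ((1/13)*(-12397144 + 11778 - 34815790)/(-3486))*(1/3336211) = ((1/13)*(-1/3486)*(-47201156))*(1/3336211) = (23600578/22659)*(1/3336211) = 23600578/75595205049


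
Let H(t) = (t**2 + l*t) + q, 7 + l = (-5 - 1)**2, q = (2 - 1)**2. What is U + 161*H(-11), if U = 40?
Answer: -31677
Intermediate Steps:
q = 1 (q = 1**2 = 1)
l = 29 (l = -7 + (-5 - 1)**2 = -7 + (-6)**2 = -7 + 36 = 29)
H(t) = 1 + t**2 + 29*t (H(t) = (t**2 + 29*t) + 1 = 1 + t**2 + 29*t)
U + 161*H(-11) = 40 + 161*(1 + (-11)**2 + 29*(-11)) = 40 + 161*(1 + 121 - 319) = 40 + 161*(-197) = 40 - 31717 = -31677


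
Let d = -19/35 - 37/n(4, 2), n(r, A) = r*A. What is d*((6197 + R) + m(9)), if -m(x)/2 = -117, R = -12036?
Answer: 1622087/56 ≈ 28966.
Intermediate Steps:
m(x) = 234 (m(x) = -2*(-117) = 234)
n(r, A) = A*r
d = -1447/280 (d = -19/35 - 37/(2*4) = -19*1/35 - 37/8 = -19/35 - 37*1/8 = -19/35 - 37/8 = -1447/280 ≈ -5.1679)
d*((6197 + R) + m(9)) = -1447*((6197 - 12036) + 234)/280 = -1447*(-5839 + 234)/280 = -1447/280*(-5605) = 1622087/56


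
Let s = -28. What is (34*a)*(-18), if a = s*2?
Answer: 34272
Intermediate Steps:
a = -56 (a = -28*2 = -56)
(34*a)*(-18) = (34*(-56))*(-18) = -1904*(-18) = 34272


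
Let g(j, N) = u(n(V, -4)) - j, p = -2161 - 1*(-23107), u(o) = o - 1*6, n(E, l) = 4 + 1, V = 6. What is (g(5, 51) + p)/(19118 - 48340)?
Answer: -10470/14611 ≈ -0.71658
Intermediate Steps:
n(E, l) = 5
u(o) = -6 + o (u(o) = o - 6 = -6 + o)
p = 20946 (p = -2161 + 23107 = 20946)
g(j, N) = -1 - j (g(j, N) = (-6 + 5) - j = -1 - j)
(g(5, 51) + p)/(19118 - 48340) = ((-1 - 1*5) + 20946)/(19118 - 48340) = ((-1 - 5) + 20946)/(-29222) = (-6 + 20946)*(-1/29222) = 20940*(-1/29222) = -10470/14611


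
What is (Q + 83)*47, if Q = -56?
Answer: 1269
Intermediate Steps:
(Q + 83)*47 = (-56 + 83)*47 = 27*47 = 1269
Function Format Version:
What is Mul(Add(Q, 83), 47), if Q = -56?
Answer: 1269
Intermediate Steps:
Mul(Add(Q, 83), 47) = Mul(Add(-56, 83), 47) = Mul(27, 47) = 1269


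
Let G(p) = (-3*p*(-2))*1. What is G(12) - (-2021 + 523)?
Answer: 1570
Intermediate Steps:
G(p) = 6*p (G(p) = (6*p)*1 = 6*p)
G(12) - (-2021 + 523) = 6*12 - (-2021 + 523) = 72 - 1*(-1498) = 72 + 1498 = 1570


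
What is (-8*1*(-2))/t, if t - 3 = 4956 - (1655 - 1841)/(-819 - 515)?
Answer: 1334/413445 ≈ 0.0032265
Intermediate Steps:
t = 3307560/667 (t = 3 + (4956 - (1655 - 1841)/(-819 - 515)) = 3 + (4956 - (-186)/(-1334)) = 3 + (4956 - (-186)*(-1)/1334) = 3 + (4956 - 1*93/667) = 3 + (4956 - 93/667) = 3 + 3305559/667 = 3307560/667 ≈ 4958.9)
(-8*1*(-2))/t = (-8*1*(-2))/(3307560/667) = -8*(-2)*(667/3307560) = 16*(667/3307560) = 1334/413445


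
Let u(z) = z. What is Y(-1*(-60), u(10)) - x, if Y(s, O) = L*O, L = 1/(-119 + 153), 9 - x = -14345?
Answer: -244013/17 ≈ -14354.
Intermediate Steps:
x = 14354 (x = 9 - 1*(-14345) = 9 + 14345 = 14354)
L = 1/34 ≈ 0.029412
Y(s, O) = O/34
Y(-1*(-60), u(10)) - x = (1/34)*10 - 1*14354 = 5/17 - 14354 = -244013/17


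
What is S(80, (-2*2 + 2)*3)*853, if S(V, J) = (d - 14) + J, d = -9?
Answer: -24737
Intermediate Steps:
S(V, J) = -23 + J (S(V, J) = (-9 - 14) + J = -23 + J)
S(80, (-2*2 + 2)*3)*853 = (-23 + (-2*2 + 2)*3)*853 = (-23 + (-4 + 2)*3)*853 = (-23 - 2*3)*853 = (-23 - 6)*853 = -29*853 = -24737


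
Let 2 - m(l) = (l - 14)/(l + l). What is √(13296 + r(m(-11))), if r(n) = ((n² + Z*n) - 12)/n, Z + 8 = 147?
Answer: √2345140094/418 ≈ 115.85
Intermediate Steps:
Z = 139 (Z = -8 + 147 = 139)
m(l) = 2 - (-14 + l)/(2*l) (m(l) = 2 - (l - 14)/(l + l) = 2 - (-14 + l)/(2*l))
r(n) = (-12 + n² + 139*n)/n (r(n) = ((n² + 139*n) - 12)/n = (-12 + n² + 139*n)/n)
√(13296 + r(m(-11))) = √(13296 + (139 + (3/2 + 7/(-11)) - 12/(3/2 + 7/(-11)))) = √(13296 + (139 + (3/2 + 7*(-1/11)) - 12/(3/2 + 7*(-1/11)))) = √(13296 + (139 + (3/2 - 7/11) - 12/(3/2 - 7/11))) = √(13296 + (139 + 19/22 - 12/19/22)) = √(13296 + (139 + 19/22 - 12*22/19)) = √(13296 + (139 + 19/22 - 264/19)) = √(13296 + 52655/418) = √(5610383/418) = √2345140094/418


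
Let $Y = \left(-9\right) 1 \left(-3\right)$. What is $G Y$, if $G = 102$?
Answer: $2754$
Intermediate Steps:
$Y = 27$ ($Y = \left(-9\right) \left(-3\right) = 27$)
$G Y = 102 \cdot 27 = 2754$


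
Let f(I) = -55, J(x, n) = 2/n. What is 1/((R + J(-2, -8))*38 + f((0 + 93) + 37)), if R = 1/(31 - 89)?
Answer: -58/3779 ≈ -0.015348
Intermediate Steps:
R = -1/58 (R = 1/(-58) = -1/58 ≈ -0.017241)
1/((R + J(-2, -8))*38 + f((0 + 93) + 37)) = 1/((-1/58 + 2/(-8))*38 - 55) = 1/((-1/58 + 2*(-⅛))*38 - 55) = 1/((-1/58 - ¼)*38 - 55) = 1/(-31/116*38 - 55) = 1/(-589/58 - 55) = 1/(-3779/58) = -58/3779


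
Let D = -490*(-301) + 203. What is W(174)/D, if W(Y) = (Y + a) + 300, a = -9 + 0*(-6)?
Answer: 155/49231 ≈ 0.0031484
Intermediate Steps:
D = 147693 (D = 147490 + 203 = 147693)
a = -9 (a = -9 + 0 = -9)
W(Y) = 291 + Y (W(Y) = (Y - 9) + 300 = (-9 + Y) + 300 = 291 + Y)
W(174)/D = (291 + 174)/147693 = 465*(1/147693) = 155/49231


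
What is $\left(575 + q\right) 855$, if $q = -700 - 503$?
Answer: $-536940$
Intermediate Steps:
$q = -1203$ ($q = -700 - 503 = -1203$)
$\left(575 + q\right) 855 = \left(575 - 1203\right) 855 = \left(-628\right) 855 = -536940$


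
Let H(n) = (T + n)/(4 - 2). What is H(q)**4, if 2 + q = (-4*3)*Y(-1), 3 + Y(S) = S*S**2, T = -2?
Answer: 234256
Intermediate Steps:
Y(S) = -3 + S**3 (Y(S) = -3 + S*S**2 = -3 + S**3)
q = 46 (q = -2 + (-4*3)*(-3 + (-1)**3) = -2 - 12*(-3 - 1) = -2 - 12*(-4) = -2 + 48 = 46)
H(n) = -1 + n/2 (H(n) = (-2 + n)/(4 - 2) = (-2 + n)/2 = (-2 + n)*(1/2) = -1 + n/2)
H(q)**4 = (-1 + (1/2)*46)**4 = (-1 + 23)**4 = 22**4 = 234256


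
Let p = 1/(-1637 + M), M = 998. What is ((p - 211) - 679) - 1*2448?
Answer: -2132983/639 ≈ -3338.0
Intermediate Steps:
p = -1/639 (p = 1/(-1637 + 998) = 1/(-639) = -1/639 ≈ -0.0015649)
((p - 211) - 679) - 1*2448 = ((-1/639 - 211) - 679) - 1*2448 = (-134830/639 - 679) - 2448 = -568711/639 - 2448 = -2132983/639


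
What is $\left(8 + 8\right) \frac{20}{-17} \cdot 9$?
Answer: $- \frac{2880}{17} \approx -169.41$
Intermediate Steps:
$\left(8 + 8\right) \frac{20}{-17} \cdot 9 = 16 \cdot 20 \left(- \frac{1}{17}\right) 9 = 16 \left(- \frac{20}{17}\right) 9 = \left(- \frac{320}{17}\right) 9 = - \frac{2880}{17}$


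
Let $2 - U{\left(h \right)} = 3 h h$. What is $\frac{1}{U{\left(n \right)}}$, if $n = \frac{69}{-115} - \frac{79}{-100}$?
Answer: $\frac{10000}{18917} \approx 0.52863$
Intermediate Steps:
$n = \frac{19}{100}$ ($n = 69 \left(- \frac{1}{115}\right) - - \frac{79}{100} = - \frac{3}{5} + \frac{79}{100} = \frac{19}{100} \approx 0.19$)
$U{\left(h \right)} = 2 - 3 h^{2}$ ($U{\left(h \right)} = 2 - 3 h h = 2 - 3 h^{2}$)
$\frac{1}{U{\left(n \right)}} = \frac{1}{2 - 3 \left(\frac{19}{100}\right)^{2}} = \frac{1}{2 - \frac{1083}{10000}} = \frac{1}{\frac{18917}{10000}} = \frac{10000}{18917}$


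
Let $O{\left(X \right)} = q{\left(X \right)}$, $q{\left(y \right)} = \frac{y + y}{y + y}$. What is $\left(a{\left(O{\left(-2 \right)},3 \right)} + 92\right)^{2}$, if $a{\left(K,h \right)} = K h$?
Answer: $9025$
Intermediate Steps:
$q{\left(y \right)} = 1$ ($q{\left(y \right)} = \frac{2 y}{2 y} = 2 y \frac{1}{2 y} = 1$)
$O{\left(X \right)} = 1$
$\left(a{\left(O{\left(-2 \right)},3 \right)} + 92\right)^{2} = \left(1 \cdot 3 + 92\right)^{2} = \left(3 + 92\right)^{2} = 95^{2} = 9025$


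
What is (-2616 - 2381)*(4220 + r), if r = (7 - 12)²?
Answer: -21212265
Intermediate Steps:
r = 25 (r = (-5)² = 25)
(-2616 - 2381)*(4220 + r) = (-2616 - 2381)*(4220 + 25) = -4997*4245 = -21212265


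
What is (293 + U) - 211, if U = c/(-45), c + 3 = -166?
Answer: 3859/45 ≈ 85.756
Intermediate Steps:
c = -169 (c = -3 - 166 = -169)
U = 169/45 (U = -169/(-45) = -169*(-1/45) = 169/45 ≈ 3.7556)
(293 + U) - 211 = (293 + 169/45) - 211 = 13354/45 - 211 = 3859/45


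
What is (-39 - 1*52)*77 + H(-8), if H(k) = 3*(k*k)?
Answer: -6815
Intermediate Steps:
H(k) = 3*k²
(-39 - 1*52)*77 + H(-8) = (-39 - 1*52)*77 + 3*(-8)² = (-39 - 52)*77 + 3*64 = -91*77 + 192 = -7007 + 192 = -6815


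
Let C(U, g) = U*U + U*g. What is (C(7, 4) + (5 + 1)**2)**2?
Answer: 12769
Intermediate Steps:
C(U, g) = U**2 + U*g
(C(7, 4) + (5 + 1)**2)**2 = (7*(7 + 4) + (5 + 1)**2)**2 = (7*11 + 6**2)**2 = (77 + 36)**2 = 113**2 = 12769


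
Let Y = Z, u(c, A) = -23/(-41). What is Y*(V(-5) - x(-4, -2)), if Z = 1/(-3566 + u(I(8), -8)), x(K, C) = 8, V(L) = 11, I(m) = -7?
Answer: -123/146183 ≈ -0.00084141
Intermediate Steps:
u(c, A) = 23/41 (u(c, A) = -23*(-1/41) = 23/41)
Z = -41/146183 (Z = 1/(-3566 + 23/41) = 1/(-146183/41) = -41/146183 ≈ -0.00028047)
Y = -41/146183 ≈ -0.00028047
Y*(V(-5) - x(-4, -2)) = -41*(11 - 1*8)/146183 = -41*(11 - 8)/146183 = -41/146183*3 = -123/146183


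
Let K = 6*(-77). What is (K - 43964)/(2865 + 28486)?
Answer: -44426/31351 ≈ -1.4171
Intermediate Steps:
K = -462
(K - 43964)/(2865 + 28486) = (-462 - 43964)/(2865 + 28486) = -44426/31351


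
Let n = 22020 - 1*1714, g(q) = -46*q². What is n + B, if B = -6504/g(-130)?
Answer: 1973236363/97175 ≈ 20306.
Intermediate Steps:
B = 813/97175 (B = -6504/((-46*(-130)²)) = -6504/((-46*16900)) = -6504/(-777400) = -6504*(-1/777400) = 813/97175 ≈ 0.0083663)
n = 20306 (n = 22020 - 1714 = 20306)
n + B = 20306 + 813/97175 = 1973236363/97175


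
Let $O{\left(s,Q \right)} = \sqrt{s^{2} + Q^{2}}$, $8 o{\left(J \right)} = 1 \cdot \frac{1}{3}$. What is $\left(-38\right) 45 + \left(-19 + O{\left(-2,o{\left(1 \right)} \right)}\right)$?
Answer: $-1729 + \frac{\sqrt{2305}}{24} \approx -1727.0$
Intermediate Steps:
$o{\left(J \right)} = \frac{1}{24}$ ($o{\left(J \right)} = \frac{1 \cdot \frac{1}{3}}{8} = \frac{1}{8} \cdot \frac{1}{3} = \frac{1}{24}$)
$O{\left(s,Q \right)} = \sqrt{Q^{2} + s^{2}}$
$\left(-38\right) 45 + \left(-19 + O{\left(-2,o{\left(1 \right)} \right)}\right) = \left(-38\right) 45 - \left(19 - \sqrt{\left(\frac{1}{24}\right)^{2} + \left(-2\right)^{2}}\right) = -1710 - \left(19 - \sqrt{\frac{1}{576} + 4}\right) = -1710 - \left(19 - \sqrt{\frac{2305}{576}}\right) = -1710 - \left(19 - \frac{\sqrt{2305}}{24}\right) = -1729 + \frac{\sqrt{2305}}{24}$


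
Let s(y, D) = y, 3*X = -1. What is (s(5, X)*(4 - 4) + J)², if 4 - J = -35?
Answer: 1521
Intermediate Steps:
X = -⅓ (X = (⅓)*(-1) = -⅓ ≈ -0.33333)
J = 39 (J = 4 - 1*(-35) = 4 + 35 = 39)
(s(5, X)*(4 - 4) + J)² = (5*(4 - 4) + 39)² = (5*0 + 39)² = (0 + 39)² = 39² = 1521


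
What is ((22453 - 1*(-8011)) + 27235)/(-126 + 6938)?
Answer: 57699/6812 ≈ 8.4702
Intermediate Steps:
((22453 - 1*(-8011)) + 27235)/(-126 + 6938) = ((22453 + 8011) + 27235)/6812 = (30464 + 27235)*(1/6812) = 57699*(1/6812) = 57699/6812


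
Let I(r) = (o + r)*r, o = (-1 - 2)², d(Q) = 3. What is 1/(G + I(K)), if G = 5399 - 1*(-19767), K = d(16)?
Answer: 1/25202 ≈ 3.9679e-5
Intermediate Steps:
K = 3
o = 9 (o = (-3)² = 9)
I(r) = r*(9 + r) (I(r) = (9 + r)*r = r*(9 + r))
G = 25166 (G = 5399 + 19767 = 25166)
1/(G + I(K)) = 1/(25166 + 3*(9 + 3)) = 1/(25166 + 3*12) = 1/(25166 + 36) = 1/25202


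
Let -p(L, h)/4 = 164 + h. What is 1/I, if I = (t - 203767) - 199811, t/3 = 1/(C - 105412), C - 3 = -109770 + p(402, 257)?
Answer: -216863/87521135817 ≈ -2.4778e-6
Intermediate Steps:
p(L, h) = -656 - 4*h (p(L, h) = -4*(164 + h) = -656 - 4*h)
C = -111451 (C = 3 + (-109770 + (-656 - 4*257)) = 3 + (-109770 + (-656 - 1028)) = 3 + (-109770 - 1684) = 3 - 111454 = -111451)
t = -3/216863 (t = 3/(-111451 - 105412) = 3/(-216863) = 3*(-1/216863) = -3/216863 ≈ -1.3834e-5)
I = -87521135817/216863 (I = (-3/216863 - 203767) - 199811 = -44189522924/216863 - 199811 = -87521135817/216863 ≈ -4.0358e+5)
1/I = 1/(-87521135817/216863) = -216863/87521135817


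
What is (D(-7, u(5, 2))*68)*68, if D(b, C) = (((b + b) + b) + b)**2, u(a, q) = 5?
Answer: 3625216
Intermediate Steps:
D(b, C) = 16*b**2 (D(b, C) = ((2*b + b) + b)**2 = (3*b + b)**2 = (4*b)**2 = 16*b**2)
(D(-7, u(5, 2))*68)*68 = ((16*(-7)**2)*68)*68 = ((16*49)*68)*68 = (784*68)*68 = 53312*68 = 3625216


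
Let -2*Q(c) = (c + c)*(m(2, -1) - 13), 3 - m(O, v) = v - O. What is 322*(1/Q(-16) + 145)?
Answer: 373497/8 ≈ 46687.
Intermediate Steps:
m(O, v) = 3 + O - v (m(O, v) = 3 - (v - O) = 3 + (O - v) = 3 + O - v)
Q(c) = 7*c (Q(c) = -(c + c)*((3 + 2 - 1*(-1)) - 13)/2 = -2*c*((3 + 2 + 1) - 13)/2 = -2*c*(6 - 13)/2 = -2*c*(-7)/2 = -(-7)*c = 7*c)
322*(1/Q(-16) + 145) = 322*(1/(7*(-16)) + 145) = 322*(1/(-112) + 145) = 322*(-1/112 + 145) = 322*(16239/112) = 373497/8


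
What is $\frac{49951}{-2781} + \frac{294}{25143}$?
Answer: $- \frac{418366793}{23307561} \approx -17.95$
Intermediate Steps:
$\frac{49951}{-2781} + \frac{294}{25143} = 49951 \left(- \frac{1}{2781}\right) + 294 \cdot \frac{1}{25143} = - \frac{49951}{2781} + \frac{98}{8381} = - \frac{418366793}{23307561}$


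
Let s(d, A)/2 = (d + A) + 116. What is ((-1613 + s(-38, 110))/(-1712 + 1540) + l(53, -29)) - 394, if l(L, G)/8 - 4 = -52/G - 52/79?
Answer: -136235257/394052 ≈ -345.73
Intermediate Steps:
s(d, A) = 232 + 2*A + 2*d (s(d, A) = 2*((d + A) + 116) = 2*((A + d) + 116) = 2*(116 + A + d) = 232 + 2*A + 2*d)
l(L, G) = 2112/79 - 416/G (l(L, G) = 32 + 8*(-52/G - 52/79) = 32 + 8*(-52/79 - 52/G) = 32 + (-416/79 - 416/G) = 2112/79 - 416/G)
((-1613 + s(-38, 110))/(-1712 + 1540) + l(53, -29)) - 394 = ((-1613 + (232 + 2*110 + 2*(-38)))/(-1712 + 1540) + (2112/79 - 416/(-29))) - 394 = ((-1613 + (232 + 220 - 76))/(-172) + (2112/79 - 416*(-1/29))) - 394 = ((-1613 + 376)*(-1/172) + (2112/79 + 416/29)) - 394 = (-1237*(-1/172) + 94112/2291) - 394 = (1237/172 + 94112/2291) - 394 = 19021231/394052 - 394 = -136235257/394052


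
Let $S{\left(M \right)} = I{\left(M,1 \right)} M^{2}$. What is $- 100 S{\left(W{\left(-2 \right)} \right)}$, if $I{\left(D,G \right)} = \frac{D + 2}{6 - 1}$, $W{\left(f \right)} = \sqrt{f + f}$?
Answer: $160 + 160 i \approx 160.0 + 160.0 i$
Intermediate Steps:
$W{\left(f \right)} = \sqrt{2} \sqrt{f}$ ($W{\left(f \right)} = \sqrt{2 f} = \sqrt{2} \sqrt{f}$)
$I{\left(D,G \right)} = \frac{2}{5} + \frac{D}{5}$ ($I{\left(D,G \right)} = \frac{2 + D}{5} = \left(2 + D\right) \frac{1}{5} = \frac{2}{5} + \frac{D}{5}$)
$S{\left(M \right)} = M^{2} \left(\frac{2}{5} + \frac{M}{5}\right)$ ($S{\left(M \right)} = \left(\frac{2}{5} + \frac{M}{5}\right) M^{2} = M^{2} \left(\frac{2}{5} + \frac{M}{5}\right)$)
$- 100 S{\left(W{\left(-2 \right)} \right)} = - 100 \frac{\left(\sqrt{2} \sqrt{-2}\right)^{2} \left(2 + \sqrt{2} \sqrt{-2}\right)}{5} = - 100 \frac{\left(\sqrt{2} i \sqrt{2}\right)^{2} \left(2 + \sqrt{2} i \sqrt{2}\right)}{5} = - 100 \frac{\left(2 i\right)^{2} \left(2 + 2 i\right)}{5} = - 100 \cdot \frac{1}{5} \left(-4\right) \left(2 + 2 i\right) = - 100 \left(- \frac{8}{5} - \frac{8 i}{5}\right) = 160 + 160 i$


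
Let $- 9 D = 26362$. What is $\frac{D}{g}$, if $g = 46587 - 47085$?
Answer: $\frac{13181}{2241} \approx 5.8818$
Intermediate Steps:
$D = - \frac{26362}{9}$ ($D = \left(- \frac{1}{9}\right) 26362 = - \frac{26362}{9} \approx -2929.1$)
$g = -498$ ($g = 46587 - 47085 = -498$)
$\frac{D}{g} = - \frac{26362}{9 \left(-498\right)} = \left(- \frac{26362}{9}\right) \left(- \frac{1}{498}\right) = \frac{13181}{2241}$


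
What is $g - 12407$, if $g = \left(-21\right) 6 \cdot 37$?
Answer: $-17069$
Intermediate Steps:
$g = -4662$ ($g = \left(-126\right) 37 = -4662$)
$g - 12407 = -4662 - 12407 = -17069$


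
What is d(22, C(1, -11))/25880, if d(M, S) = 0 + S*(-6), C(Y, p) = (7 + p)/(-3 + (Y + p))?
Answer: -3/42055 ≈ -7.1335e-5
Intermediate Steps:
C(Y, p) = (7 + p)/(-3 + Y + p)
d(M, S) = -6*S (d(M, S) = 0 - 6*S = -6*S)
d(22, C(1, -11))/25880 = -6*(7 - 11)/(-3 + 1 - 11)/25880 = -6*(-4)/(-13)*(1/25880) = -(-6)*(-4)/13*(1/25880) = -6*4/13*(1/25880) = -24/13*1/25880 = -3/42055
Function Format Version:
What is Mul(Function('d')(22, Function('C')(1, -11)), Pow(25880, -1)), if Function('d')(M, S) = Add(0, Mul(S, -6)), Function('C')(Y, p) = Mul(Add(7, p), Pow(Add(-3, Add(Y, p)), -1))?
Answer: Rational(-3, 42055) ≈ -7.1335e-5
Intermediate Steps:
Function('C')(Y, p) = Mul(Pow(Add(-3, Y, p), -1), Add(7, p)) (Function('C')(Y, p) = Mul(Add(7, p), Pow(Add(-3, Y, p), -1)) = Mul(Pow(Add(-3, Y, p), -1), Add(7, p)))
Function('d')(M, S) = Mul(-6, S) (Function('d')(M, S) = Add(0, Mul(-6, S)) = Mul(-6, S))
Mul(Function('d')(22, Function('C')(1, -11)), Pow(25880, -1)) = Mul(Mul(-6, Mul(Pow(Add(-3, 1, -11), -1), Add(7, -11))), Pow(25880, -1)) = Mul(Mul(-6, Mul(Pow(-13, -1), -4)), Rational(1, 25880)) = Mul(Mul(-6, Mul(Rational(-1, 13), -4)), Rational(1, 25880)) = Mul(Mul(-6, Rational(4, 13)), Rational(1, 25880)) = Mul(Rational(-24, 13), Rational(1, 25880)) = Rational(-3, 42055)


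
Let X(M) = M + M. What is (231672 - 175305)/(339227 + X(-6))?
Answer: 56367/339215 ≈ 0.16617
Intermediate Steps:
X(M) = 2*M
(231672 - 175305)/(339227 + X(-6)) = (231672 - 175305)/(339227 + 2*(-6)) = 56367/(339227 - 12) = 56367/339215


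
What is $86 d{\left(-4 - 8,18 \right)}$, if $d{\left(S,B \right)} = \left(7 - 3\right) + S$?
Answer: $-688$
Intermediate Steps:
$d{\left(S,B \right)} = 4 + S$
$86 d{\left(-4 - 8,18 \right)} = 86 \left(4 - 12\right) = 86 \left(-8\right) = -688$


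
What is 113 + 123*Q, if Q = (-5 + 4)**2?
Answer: 236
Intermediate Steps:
Q = 1 (Q = (-1)**2 = 1)
113 + 123*Q = 113 + 123*1 = 113 + 123 = 236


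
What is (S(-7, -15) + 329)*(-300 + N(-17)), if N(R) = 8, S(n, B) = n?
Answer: -94024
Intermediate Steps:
(S(-7, -15) + 329)*(-300 + N(-17)) = (-7 + 329)*(-300 + 8) = 322*(-292) = -94024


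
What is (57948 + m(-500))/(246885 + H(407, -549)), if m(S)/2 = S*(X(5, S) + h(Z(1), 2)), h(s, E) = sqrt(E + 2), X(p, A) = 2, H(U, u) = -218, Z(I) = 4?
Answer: 53948/246667 ≈ 0.21871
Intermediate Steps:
h(s, E) = sqrt(2 + E)
m(S) = 8*S (m(S) = 2*(S*(2 + sqrt(2 + 2))) = 2*(S*(2 + sqrt(4))) = 2*(S*(2 + 2)) = 2*(S*4) = 2*(4*S) = 8*S)
(57948 + m(-500))/(246885 + H(407, -549)) = (57948 + 8*(-500))/(246885 - 218) = (57948 - 4000)/246667 = 53948*(1/246667) = 53948/246667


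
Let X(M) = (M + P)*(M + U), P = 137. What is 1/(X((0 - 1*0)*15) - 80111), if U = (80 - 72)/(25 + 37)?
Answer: -31/2482893 ≈ -1.2485e-5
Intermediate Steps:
U = 4/31 (U = 8/62 = 8*(1/62) = 4/31 ≈ 0.12903)
X(M) = (137 + M)*(4/31 + M) (X(M) = (M + 137)*(M + 4/31) = (137 + M)*(4/31 + M))
1/(X((0 - 1*0)*15) - 80111) = 1/((548/31 + ((0 - 1*0)*15)² + 4251*((0 - 1*0)*15)/31) - 80111) = 1/((548/31 + ((0 + 0)*15)² + 4251*((0 + 0)*15)/31) - 80111) = 1/((548/31 + (0*15)² + 4251*(0*15)/31) - 80111) = 1/((548/31 + 0² + (4251/31)*0) - 80111) = 1/((548/31 + 0 + 0) - 80111) = 1/(548/31 - 80111) = 1/(-2482893/31) = -31/2482893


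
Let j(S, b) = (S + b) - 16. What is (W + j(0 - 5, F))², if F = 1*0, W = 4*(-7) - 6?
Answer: 3025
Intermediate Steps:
W = -34 (W = -28 - 6 = -34)
F = 0
j(S, b) = -16 + S + b
(W + j(0 - 5, F))² = (-34 + (-16 + (0 - 5) + 0))² = (-34 + (-16 - 5 + 0))² = (-34 - 21)² = (-55)² = 3025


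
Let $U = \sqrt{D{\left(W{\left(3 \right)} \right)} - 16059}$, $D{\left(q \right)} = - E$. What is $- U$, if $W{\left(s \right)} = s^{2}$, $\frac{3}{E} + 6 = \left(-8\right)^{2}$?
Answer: $- \frac{5 i \sqrt{2160906}}{58} \approx - 126.72 i$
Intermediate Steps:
$E = \frac{3}{58}$ ($E = \frac{3}{-6 + \left(-8\right)^{2}} = \frac{3}{-6 + 64} = \frac{3}{58} \approx 0.051724$)
$D{\left(q \right)} = - \frac{3}{58}$ ($D{\left(q \right)} = \left(-1\right) \frac{3}{58} = - \frac{3}{58}$)
$U = \frac{5 i \sqrt{2160906}}{58}$ ($U = \sqrt{- \frac{3}{58} - 16059} = \sqrt{- \frac{931425}{58}} = \frac{5 i \sqrt{2160906}}{58} \approx 126.72 i$)
$- U = - \frac{5 i \sqrt{2160906}}{58}$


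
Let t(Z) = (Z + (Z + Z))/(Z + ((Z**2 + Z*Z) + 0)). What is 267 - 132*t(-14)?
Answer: 845/3 ≈ 281.67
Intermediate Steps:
t(Z) = 3*Z/(Z + 2*Z**2) (t(Z) = (Z + 2*Z)/(Z + ((Z**2 + Z**2) + 0)) = (3*Z)/(Z + (2*Z**2 + 0)) = (3*Z)/(Z + 2*Z**2) = 3*Z/(Z + 2*Z**2))
267 - 132*t(-14) = 267 - 396/(1 + 2*(-14)) = 267 - 396/(1 - 28) = 267 - 396/(-27) = 267 - 396*(-1)/27 = 267 - 132*(-1/9) = 267 + 44/3 = 845/3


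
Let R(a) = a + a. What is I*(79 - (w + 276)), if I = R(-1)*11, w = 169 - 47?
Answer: 7018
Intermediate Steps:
w = 122
R(a) = 2*a
I = -22 (I = (2*(-1))*11 = -2*11 = -22)
I*(79 - (w + 276)) = -22*(79 - (122 + 276)) = -22*(79 - 1*398) = -22*(79 - 398) = -22*(-319) = 7018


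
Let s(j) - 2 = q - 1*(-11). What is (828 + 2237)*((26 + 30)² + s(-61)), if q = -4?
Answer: 9639425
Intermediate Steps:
s(j) = 9 (s(j) = 2 + (-4 - 1*(-11)) = 2 + (-4 + 11) = 2 + 7 = 9)
(828 + 2237)*((26 + 30)² + s(-61)) = (828 + 2237)*((26 + 30)² + 9) = 3065*(56² + 9) = 3065*(3136 + 9) = 3065*3145 = 9639425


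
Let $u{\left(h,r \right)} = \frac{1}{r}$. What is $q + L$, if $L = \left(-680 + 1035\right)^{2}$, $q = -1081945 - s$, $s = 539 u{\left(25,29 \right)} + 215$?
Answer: $- \frac{27728454}{29} \approx -9.5615 \cdot 10^{5}$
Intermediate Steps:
$s = \frac{6774}{29}$ ($s = \frac{539}{29} + 215 = \frac{6774}{29} \approx 233.59$)
$q = - \frac{31383179}{29}$ ($q = -1081945 - \frac{6774}{29} = - \frac{31383179}{29} \approx -1.0822 \cdot 10^{6}$)
$L = 126025$ ($L = 355^{2} = 126025$)
$q + L = - \frac{31383179}{29} + 126025 = - \frac{27728454}{29}$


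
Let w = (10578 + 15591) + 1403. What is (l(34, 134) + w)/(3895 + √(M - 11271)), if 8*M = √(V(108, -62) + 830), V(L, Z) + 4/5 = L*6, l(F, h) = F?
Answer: 27606/(3895 + I*√(11271 - √36930/40)) ≈ 7.0823 - 0.193*I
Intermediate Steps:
V(L, Z) = -⅘ + 6*L (V(L, Z) = -⅘ + L*6 = -⅘ + 6*L)
M = √36930/40 (M = √((-⅘ + 6*108) + 830)/8 = √((-⅘ + 648) + 830)/8 = √(3236/5 + 830)/8 = √(7386/5)/8 = (√36930/5)/8 = √36930/40 ≈ 4.8043)
w = 27572 (w = 26169 + 1403 = 27572)
(l(34, 134) + w)/(3895 + √(M - 11271)) = (34 + 27572)/(3895 + √(√36930/40 - 11271)) = 27606/(3895 + √(-11271 + √36930/40))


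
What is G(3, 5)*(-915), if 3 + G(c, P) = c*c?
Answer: -5490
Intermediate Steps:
G(c, P) = -3 + c² (G(c, P) = -3 + c*c = -3 + c²)
G(3, 5)*(-915) = (-3 + 3²)*(-915) = (-3 + 9)*(-915) = 6*(-915) = -5490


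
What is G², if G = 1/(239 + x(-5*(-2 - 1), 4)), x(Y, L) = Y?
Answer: 1/64516 ≈ 1.5500e-5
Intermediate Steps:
G = 1/254 (G = 1/(239 - 5*(-2 - 1)) = 1/(239 - 5*(-3)) = 1/(239 + 15) = 1/254 ≈ 0.0039370)
G² = (1/254)² = 1/64516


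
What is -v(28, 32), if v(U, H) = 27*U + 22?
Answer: -778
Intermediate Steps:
v(U, H) = 22 + 27*U
-v(28, 32) = -(22 + 27*28) = -(22 + 756) = -1*778 = -778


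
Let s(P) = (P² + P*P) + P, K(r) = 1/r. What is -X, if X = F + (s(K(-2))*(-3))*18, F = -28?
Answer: 28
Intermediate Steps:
s(P) = P + 2*P² (s(P) = (P² + P²) + P = 2*P² + P = P + 2*P²)
X = -28 (X = -28 + (((1 + 2/(-2))/(-2))*(-3))*18 = -28 + (-(1 + 2*(-½))/2*(-3))*18 = -28 + (-(1 - 1)/2*(-3))*18 = -28 + (-½*0*(-3))*18 = -28 + (0*(-3))*18 = -28 + 0*18 = -28 + 0 = -28)
-X = -1*(-28) = 28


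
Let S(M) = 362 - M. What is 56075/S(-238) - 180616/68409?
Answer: 49702201/547272 ≈ 90.818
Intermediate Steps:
56075/S(-238) - 180616/68409 = 56075/(362 - 1*(-238)) - 180616/68409 = 56075/(362 + 238) - 180616*1/68409 = 56075/600 - 180616/68409 = 56075*(1/600) - 180616/68409 = 2243/24 - 180616/68409 = 49702201/547272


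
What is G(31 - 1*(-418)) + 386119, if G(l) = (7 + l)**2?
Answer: 594055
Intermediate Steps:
G(31 - 1*(-418)) + 386119 = (7 + (31 - 1*(-418)))**2 + 386119 = (7 + (31 + 418))**2 + 386119 = (7 + 449)**2 + 386119 = 456**2 + 386119 = 207936 + 386119 = 594055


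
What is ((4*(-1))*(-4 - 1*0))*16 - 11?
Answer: 245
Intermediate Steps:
((4*(-1))*(-4 - 1*0))*16 - 11 = -4*(-4 + 0)*16 - 11 = -4*(-4)*16 - 11 = 16*16 - 11 = 256 - 11 = 245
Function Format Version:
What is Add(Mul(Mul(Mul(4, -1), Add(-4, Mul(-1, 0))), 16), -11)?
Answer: 245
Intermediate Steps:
Add(Mul(Mul(Mul(4, -1), Add(-4, Mul(-1, 0))), 16), -11) = Add(Mul(Mul(-4, Add(-4, 0)), 16), -11) = Add(Mul(Mul(-4, -4), 16), -11) = Add(Mul(16, 16), -11) = Add(256, -11) = 245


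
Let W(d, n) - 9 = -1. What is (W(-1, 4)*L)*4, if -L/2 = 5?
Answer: -320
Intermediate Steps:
W(d, n) = 8 (W(d, n) = 9 - 1 = 8)
L = -10 (L = -2*5 = -10)
(W(-1, 4)*L)*4 = (8*(-10))*4 = -80*4 = -320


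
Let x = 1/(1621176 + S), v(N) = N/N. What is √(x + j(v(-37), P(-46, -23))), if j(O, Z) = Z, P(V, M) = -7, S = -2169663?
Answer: I*√233985163630/182829 ≈ 2.6458*I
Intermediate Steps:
v(N) = 1
x = -1/548487 (x = 1/(1621176 - 2169663) = 1/(-548487) = -1/548487 ≈ -1.8232e-6)
√(x + j(v(-37), P(-46, -23))) = √(-1/548487 - 7) = √(-3839410/548487) = I*√233985163630/182829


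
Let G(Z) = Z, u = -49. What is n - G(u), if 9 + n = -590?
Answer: -550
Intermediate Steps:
n = -599 (n = -9 - 590 = -599)
n - G(u) = -599 - 1*(-49) = -599 + 49 = -550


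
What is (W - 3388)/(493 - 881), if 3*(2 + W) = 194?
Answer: 2494/291 ≈ 8.5704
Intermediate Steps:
W = 188/3 (W = -2 + (⅓)*194 = -2 + 194/3 = 188/3 ≈ 62.667)
(W - 3388)/(493 - 881) = (188/3 - 3388)/(493 - 881) = -9976/3/(-388) = -9976/3*(-1/388) = 2494/291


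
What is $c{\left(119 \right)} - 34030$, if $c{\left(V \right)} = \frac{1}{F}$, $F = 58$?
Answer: $- \frac{1973739}{58} \approx -34030.0$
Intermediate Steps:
$c{\left(V \right)} = \frac{1}{58}$
$c{\left(119 \right)} - 34030 = \frac{1}{58} - 34030 = - \frac{1973739}{58}$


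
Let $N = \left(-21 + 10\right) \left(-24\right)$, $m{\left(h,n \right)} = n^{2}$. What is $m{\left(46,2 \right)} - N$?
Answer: $-260$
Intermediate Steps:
$N = 264$ ($N = \left(-11\right) \left(-24\right) = 264$)
$m{\left(46,2 \right)} - N = 2^{2} - 264 = 4 - 264 = -260$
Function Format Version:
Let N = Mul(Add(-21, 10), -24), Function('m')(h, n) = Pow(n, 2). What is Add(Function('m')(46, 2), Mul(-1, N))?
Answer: -260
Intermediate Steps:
N = 264 (N = Mul(-11, -24) = 264)
Add(Function('m')(46, 2), Mul(-1, N)) = Add(Pow(2, 2), Mul(-1, 264)) = Add(4, -264) = -260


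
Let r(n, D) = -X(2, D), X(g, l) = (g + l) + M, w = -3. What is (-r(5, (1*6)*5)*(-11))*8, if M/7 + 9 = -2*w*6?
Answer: -19448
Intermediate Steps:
M = 189 (M = -63 + 7*(-2*(-3)*6) = -63 + 7*(6*6) = -63 + 7*36 = -63 + 252 = 189)
X(g, l) = 189 + g + l (X(g, l) = (g + l) + 189 = 189 + g + l)
r(n, D) = -191 - D (r(n, D) = -(189 + 2 + D) = -(191 + D) = -191 - D)
(-r(5, (1*6)*5)*(-11))*8 = (-(-191 - 1*6*5)*(-11))*8 = (-(-191 - 6*5)*(-11))*8 = (-(-191 - 1*30)*(-11))*8 = (-(-191 - 30)*(-11))*8 = (-1*(-221)*(-11))*8 = (221*(-11))*8 = -2431*8 = -19448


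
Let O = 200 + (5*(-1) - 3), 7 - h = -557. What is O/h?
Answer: 16/47 ≈ 0.34043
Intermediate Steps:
h = 564 (h = 7 - 1*(-557) = 7 + 557 = 564)
O = 192 (O = 200 + (-5 - 3) = 200 - 8 = 192)
O/h = 192/564 = 192*(1/564) = 16/47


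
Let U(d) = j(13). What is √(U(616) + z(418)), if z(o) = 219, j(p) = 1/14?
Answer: √42938/14 ≈ 14.801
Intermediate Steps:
j(p) = 1/14
U(d) = 1/14
√(U(616) + z(418)) = √(1/14 + 219) = √(3067/14) = √42938/14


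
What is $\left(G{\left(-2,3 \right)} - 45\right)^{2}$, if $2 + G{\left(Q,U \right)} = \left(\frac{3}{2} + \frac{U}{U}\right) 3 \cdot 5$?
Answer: $\frac{361}{4} \approx 90.25$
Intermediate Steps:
$G{\left(Q,U \right)} = \frac{71}{2}$ ($G{\left(Q,U \right)} = -2 + \left(\frac{3}{2} + \frac{U}{U}\right) 3 \cdot 5 = -2 + \left(3 \cdot \frac{1}{2} + 1\right) 3 \cdot 5 = -2 + \left(\frac{3}{2} + 1\right) 3 \cdot 5 = -2 + \frac{5}{2} \cdot 3 \cdot 5 = -2 + \frac{15}{2} \cdot 5 = -2 + \frac{75}{2} = \frac{71}{2}$)
$\left(G{\left(-2,3 \right)} - 45\right)^{2} = \left(\frac{71}{2} - 45\right)^{2} = \left(- \frac{19}{2}\right)^{2} = \frac{361}{4}$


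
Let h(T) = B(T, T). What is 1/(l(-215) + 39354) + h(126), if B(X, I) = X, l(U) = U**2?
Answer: 10782955/85579 ≈ 126.00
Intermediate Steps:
h(T) = T
1/(l(-215) + 39354) + h(126) = 1/((-215)**2 + 39354) + 126 = 1/(46225 + 39354) + 126 = 1/85579 + 126 = 10782955/85579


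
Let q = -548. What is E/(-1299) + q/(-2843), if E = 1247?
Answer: -2833369/3693057 ≈ -0.76721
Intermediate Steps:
E/(-1299) + q/(-2843) = 1247/(-1299) - 548/(-2843) = 1247*(-1/1299) - 548*(-1/2843) = -1247/1299 + 548/2843 = -2833369/3693057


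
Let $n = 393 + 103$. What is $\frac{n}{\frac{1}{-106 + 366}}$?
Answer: $128960$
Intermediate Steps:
$n = 496$
$\frac{n}{\frac{1}{-106 + 366}} = \frac{496}{\frac{1}{-106 + 366}} = \frac{496}{\frac{1}{260}} = 496 \frac{1}{\frac{1}{260}} = 496 \cdot 260 = 128960$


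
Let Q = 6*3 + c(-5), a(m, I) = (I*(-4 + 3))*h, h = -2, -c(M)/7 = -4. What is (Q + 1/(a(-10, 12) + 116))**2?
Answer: 41486481/19600 ≈ 2116.7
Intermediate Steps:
c(M) = 28 (c(M) = -7*(-4) = 28)
a(m, I) = 2*I (a(m, I) = (I*(-4 + 3))*(-2) = (I*(-1))*(-2) = -I*(-2) = 2*I)
Q = 46 (Q = 6*3 + 28 = 18 + 28 = 46)
(Q + 1/(a(-10, 12) + 116))**2 = (46 + 1/(2*12 + 116))**2 = (46 + 1/(24 + 116))**2 = (46 + 1/140)**2 = (6441/140)**2 = 41486481/19600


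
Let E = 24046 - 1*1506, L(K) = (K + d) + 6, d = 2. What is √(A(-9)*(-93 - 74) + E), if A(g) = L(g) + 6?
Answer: √21705 ≈ 147.33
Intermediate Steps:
L(K) = 8 + K (L(K) = (K + 2) + 6 = (2 + K) + 6 = 8 + K)
E = 22540 (E = 24046 - 1506 = 22540)
A(g) = 14 + g (A(g) = (8 + g) + 6 = 14 + g)
√(A(-9)*(-93 - 74) + E) = √((14 - 9)*(-93 - 74) + 22540) = √(5*(-167) + 22540) = √(-835 + 22540) = √21705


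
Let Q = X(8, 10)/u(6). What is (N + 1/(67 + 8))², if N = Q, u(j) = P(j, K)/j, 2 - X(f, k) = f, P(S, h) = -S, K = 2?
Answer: 203401/5625 ≈ 36.160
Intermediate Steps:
X(f, k) = 2 - f
u(j) = -1 (u(j) = (-j)/j = -1)
Q = 6 (Q = (2 - 1*8)/(-1) = (2 - 8)*(-1) = -6*(-1) = 6)
N = 6
(N + 1/(67 + 8))² = (6 + 1/(67 + 8))² = (6 + 1/75)² = (451/75)² = 203401/5625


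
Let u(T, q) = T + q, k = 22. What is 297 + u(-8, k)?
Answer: 311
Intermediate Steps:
297 + u(-8, k) = 297 + (-8 + 22) = 297 + 14 = 311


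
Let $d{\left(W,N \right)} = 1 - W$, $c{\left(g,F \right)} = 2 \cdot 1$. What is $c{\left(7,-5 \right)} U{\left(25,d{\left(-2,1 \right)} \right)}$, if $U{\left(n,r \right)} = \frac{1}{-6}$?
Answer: $- \frac{1}{3} \approx -0.33333$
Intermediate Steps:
$c{\left(g,F \right)} = 2$
$U{\left(n,r \right)} = - \frac{1}{6}$
$c{\left(7,-5 \right)} U{\left(25,d{\left(-2,1 \right)} \right)} = 2 \left(- \frac{1}{6}\right) = - \frac{1}{3}$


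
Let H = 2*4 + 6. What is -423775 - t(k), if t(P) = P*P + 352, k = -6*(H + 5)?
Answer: -437123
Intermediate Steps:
H = 14 (H = 8 + 6 = 14)
k = -114 (k = -6*(14 + 5) = -6*19 = -114)
t(P) = 352 + P² (t(P) = P² + 352 = 352 + P²)
-423775 - t(k) = -423775 - (352 + (-114)²) = -423775 - (352 + 12996) = -423775 - 1*13348 = -423775 - 13348 = -437123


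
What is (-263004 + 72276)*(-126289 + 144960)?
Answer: -3561082488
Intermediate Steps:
(-263004 + 72276)*(-126289 + 144960) = -190728*18671 = -3561082488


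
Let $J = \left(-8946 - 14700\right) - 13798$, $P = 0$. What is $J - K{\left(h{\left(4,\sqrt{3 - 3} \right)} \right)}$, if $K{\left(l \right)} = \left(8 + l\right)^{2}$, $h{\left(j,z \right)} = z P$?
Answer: $-37508$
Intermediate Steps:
$h{\left(j,z \right)} = 0$ ($h{\left(j,z \right)} = z 0 = 0$)
$J = -37444$ ($J = -23646 - 13798 = -37444$)
$J - K{\left(h{\left(4,\sqrt{3 - 3} \right)} \right)} = -37444 - \left(8 + 0\right)^{2} = -37444 - 8^{2} = -37444 - 64 = -37508$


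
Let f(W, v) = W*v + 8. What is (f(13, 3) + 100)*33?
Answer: 4851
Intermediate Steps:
f(W, v) = 8 + W*v
(f(13, 3) + 100)*33 = ((8 + 13*3) + 100)*33 = ((8 + 39) + 100)*33 = (47 + 100)*33 = 147*33 = 4851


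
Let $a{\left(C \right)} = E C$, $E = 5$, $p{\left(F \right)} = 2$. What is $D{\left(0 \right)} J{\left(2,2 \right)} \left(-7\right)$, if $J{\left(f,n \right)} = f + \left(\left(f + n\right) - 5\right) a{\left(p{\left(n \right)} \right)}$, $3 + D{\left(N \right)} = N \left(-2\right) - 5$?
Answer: $-448$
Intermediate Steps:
$D{\left(N \right)} = -8 - 2 N$ ($D{\left(N \right)} = -3 + \left(N \left(-2\right) - 5\right) = -3 - \left(5 + 2 N\right) = -8 - 2 N$)
$a{\left(C \right)} = 5 C$
$J{\left(f,n \right)} = -50 + 10 n + 11 f$ ($J{\left(f,n \right)} = f + \left(\left(f + n\right) - 5\right) 5 \cdot 2 = f + \left(-5 + f + n\right) 10 = f + \left(-50 + 10 f + 10 n\right) = -50 + 10 n + 11 f$)
$D{\left(0 \right)} J{\left(2,2 \right)} \left(-7\right) = \left(-8 - 0\right) \left(-50 + 10 \cdot 2 + 11 \cdot 2\right) \left(-7\right) = \left(-8 + 0\right) \left(-50 + 20 + 22\right) \left(-7\right) = \left(-8\right) \left(-8\right) \left(-7\right) = 64 \left(-7\right) = -448$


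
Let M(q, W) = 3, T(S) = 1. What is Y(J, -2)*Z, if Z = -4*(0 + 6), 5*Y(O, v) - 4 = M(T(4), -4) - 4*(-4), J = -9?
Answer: -552/5 ≈ -110.40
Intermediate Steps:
Y(O, v) = 23/5 (Y(O, v) = ⅘ + (3 - 4*(-4))/5 = ⅘ + (3 + 16)/5 = ⅘ + (⅕)*19 = ⅘ + 19/5 = 23/5)
Z = -24 (Z = -4*6 = -24)
Y(J, -2)*Z = (23/5)*(-24) = -552/5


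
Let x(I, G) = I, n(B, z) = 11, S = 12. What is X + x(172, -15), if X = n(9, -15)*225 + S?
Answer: 2659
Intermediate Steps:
X = 2487 (X = 11*225 + 12 = 2475 + 12 = 2487)
X + x(172, -15) = 2487 + 172 = 2659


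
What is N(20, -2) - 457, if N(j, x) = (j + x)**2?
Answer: -133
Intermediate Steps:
N(20, -2) - 457 = (20 - 2)**2 - 457 = 18**2 - 457 = 324 - 457 = -133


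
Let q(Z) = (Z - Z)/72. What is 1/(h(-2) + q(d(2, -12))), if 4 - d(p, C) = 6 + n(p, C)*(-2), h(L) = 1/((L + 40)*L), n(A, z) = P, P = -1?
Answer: -76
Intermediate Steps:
n(A, z) = -1
h(L) = 1/(L*(40 + L)) (h(L) = 1/((40 + L)*L) = 1/(L*(40 + L)))
d(p, C) = -4 (d(p, C) = 4 - (6 - 1*(-2)) = 4 - (6 + 2) = 4 - 1*8 = 4 - 8 = -4)
q(Z) = 0 (q(Z) = 0*(1/72) = 0)
1/(h(-2) + q(d(2, -12))) = 1/(1/((-2)*(40 - 2)) + 0) = 1/(-½/38 + 0) = 1/(-½*1/38 + 0) = 1/(-1/76 + 0) = 1/(-1/76) = -76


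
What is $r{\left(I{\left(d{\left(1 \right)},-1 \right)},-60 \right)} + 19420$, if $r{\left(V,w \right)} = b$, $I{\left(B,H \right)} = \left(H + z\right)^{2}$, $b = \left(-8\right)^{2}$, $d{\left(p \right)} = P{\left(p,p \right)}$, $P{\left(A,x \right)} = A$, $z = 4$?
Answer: $19484$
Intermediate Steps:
$d{\left(p \right)} = p$
$b = 64$
$I{\left(B,H \right)} = \left(4 + H\right)^{2}$ ($I{\left(B,H \right)} = \left(H + 4\right)^{2} = \left(4 + H\right)^{2}$)
$r{\left(V,w \right)} = 64$
$r{\left(I{\left(d{\left(1 \right)},-1 \right)},-60 \right)} + 19420 = 64 + 19420 = 19484$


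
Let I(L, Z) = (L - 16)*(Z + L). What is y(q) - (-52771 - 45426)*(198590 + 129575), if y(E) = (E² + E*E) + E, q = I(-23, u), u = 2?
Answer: 32226160846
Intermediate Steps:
I(L, Z) = (-16 + L)*(L + Z)
q = 819 (q = (-23)² - 16*(-23) - 16*2 - 23*2 = 529 + 368 - 32 - 46 = 819)
y(E) = E + 2*E² (y(E) = (E² + E²) + E = 2*E² + E = E + 2*E²)
y(q) - (-52771 - 45426)*(198590 + 129575) = 819*(1 + 2*819) - (-52771 - 45426)*(198590 + 129575) = 819*(1 + 1638) - (-98197)*328165 = 819*1639 - 1*(-32224818505) = 1342341 + 32224818505 = 32226160846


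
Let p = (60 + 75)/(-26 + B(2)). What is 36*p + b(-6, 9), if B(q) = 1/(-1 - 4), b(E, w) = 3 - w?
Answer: -25086/131 ≈ -191.50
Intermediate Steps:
B(q) = -⅕ (B(q) = 1/(-5) = -⅕)
p = -675/131 (p = (60 + 75)/(-26 - ⅕) = 135/(-131/5) = 135*(-5/131) = -675/131 ≈ -5.1527)
36*p + b(-6, 9) = 36*(-675/131) + (3 - 1*9) = -24300/131 + (3 - 9) = -24300/131 - 6 = -25086/131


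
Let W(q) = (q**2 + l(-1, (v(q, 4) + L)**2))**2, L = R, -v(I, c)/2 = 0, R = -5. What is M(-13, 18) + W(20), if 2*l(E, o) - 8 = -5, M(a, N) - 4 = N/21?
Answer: 4513799/28 ≈ 1.6121e+5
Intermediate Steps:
v(I, c) = 0 (v(I, c) = -2*0 = 0)
L = -5
M(a, N) = 4 + N/21
l(E, o) = 3/2 (l(E, o) = 4 + (1/2)*(-5) = 4 - 5/2 = 3/2)
W(q) = (3/2 + q**2)**2 (W(q) = (q**2 + 3/2)**2 = (3/2 + q**2)**2)
M(-13, 18) + W(20) = (4 + (1/21)*18) + (3 + 2*20**2)**2/4 = (4 + 6/7) + (3 + 2*400)**2/4 = 34/7 + (3 + 800)**2/4 = 34/7 + (1/4)*803**2 = 34/7 + (1/4)*644809 = 34/7 + 644809/4 = 4513799/28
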